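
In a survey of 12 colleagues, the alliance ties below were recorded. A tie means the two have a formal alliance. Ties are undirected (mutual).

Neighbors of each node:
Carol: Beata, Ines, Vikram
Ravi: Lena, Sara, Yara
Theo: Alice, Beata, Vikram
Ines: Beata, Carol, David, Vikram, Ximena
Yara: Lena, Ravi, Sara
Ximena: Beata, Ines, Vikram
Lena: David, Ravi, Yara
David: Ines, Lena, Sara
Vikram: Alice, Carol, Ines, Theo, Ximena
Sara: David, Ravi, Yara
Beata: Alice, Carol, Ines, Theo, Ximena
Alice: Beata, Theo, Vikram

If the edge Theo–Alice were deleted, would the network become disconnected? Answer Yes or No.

No

Even without that edge, Theo still reaches Alice via Theo – Beata – Alice, so the network stays connected. Not a bridge.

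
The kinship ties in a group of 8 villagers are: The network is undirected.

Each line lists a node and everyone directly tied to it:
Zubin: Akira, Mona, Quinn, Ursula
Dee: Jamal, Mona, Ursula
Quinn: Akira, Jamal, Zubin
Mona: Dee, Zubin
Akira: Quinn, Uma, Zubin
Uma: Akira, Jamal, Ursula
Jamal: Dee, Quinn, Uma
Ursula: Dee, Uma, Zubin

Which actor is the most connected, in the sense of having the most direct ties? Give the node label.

Zubin

Degrees — Akira:3, Dee:3, Jamal:3, Mona:2, Quinn:3, Uma:3, Ursula:3, Zubin:4.
The maximum is 4, attained only by Zubin.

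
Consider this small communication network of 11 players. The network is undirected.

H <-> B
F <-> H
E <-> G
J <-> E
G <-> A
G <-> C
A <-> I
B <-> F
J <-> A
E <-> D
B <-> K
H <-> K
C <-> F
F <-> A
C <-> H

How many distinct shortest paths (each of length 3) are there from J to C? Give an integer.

3

The shortest distance is 3. The length-3 paths are: J–A–F–C; J–A–G–C; J–E–G–C.
That gives 3 distinct shortest paths.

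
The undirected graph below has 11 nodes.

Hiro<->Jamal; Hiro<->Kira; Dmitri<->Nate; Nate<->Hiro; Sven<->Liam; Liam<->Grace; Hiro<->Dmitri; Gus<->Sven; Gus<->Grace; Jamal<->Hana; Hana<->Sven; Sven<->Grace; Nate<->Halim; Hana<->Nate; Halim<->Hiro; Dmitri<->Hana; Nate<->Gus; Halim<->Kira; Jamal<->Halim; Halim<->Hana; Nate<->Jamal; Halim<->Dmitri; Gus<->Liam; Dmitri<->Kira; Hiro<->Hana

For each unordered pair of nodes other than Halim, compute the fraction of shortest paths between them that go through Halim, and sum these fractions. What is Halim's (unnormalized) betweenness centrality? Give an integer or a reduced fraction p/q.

11/4

Pairs whose geodesics pass through Halim — Sven–Kira: 1/3; Gus–Kira: 1/3; Liam–Kira: 2/6; Grace–Kira: 2/6; Hana–Kira: 1/3; Nate–Kira: 1/3; Jamal–Dmitri: 1/4; Jamal–Kira: 1/2.
All other pairs contribute 0.
Summing the contributions gives betweenness(Halim) = 11/4.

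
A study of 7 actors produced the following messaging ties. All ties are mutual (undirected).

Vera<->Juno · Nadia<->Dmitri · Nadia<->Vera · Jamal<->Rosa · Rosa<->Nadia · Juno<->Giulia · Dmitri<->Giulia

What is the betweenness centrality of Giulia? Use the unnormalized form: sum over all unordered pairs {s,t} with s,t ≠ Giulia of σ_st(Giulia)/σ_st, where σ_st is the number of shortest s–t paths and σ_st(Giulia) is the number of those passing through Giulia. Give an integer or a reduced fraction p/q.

1

Pairs whose geodesics pass through Giulia — Dmitri–Juno: 1.
All other pairs contribute 0.
Summing the contributions gives betweenness(Giulia) = 1.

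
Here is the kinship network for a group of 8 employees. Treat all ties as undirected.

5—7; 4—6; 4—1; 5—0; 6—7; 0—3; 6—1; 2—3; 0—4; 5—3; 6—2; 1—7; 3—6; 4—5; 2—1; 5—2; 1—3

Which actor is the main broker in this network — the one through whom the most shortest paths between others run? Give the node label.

5

Unnormalized betweenness of each node: 0:1/4, 1:19/12, 2:1/2, 3:2, 4:3/2, 5:37/12, 6:19/12, 7:1/2.
5 has the largest value, 37/12, making it the main broker — the node through which the most shortest paths run.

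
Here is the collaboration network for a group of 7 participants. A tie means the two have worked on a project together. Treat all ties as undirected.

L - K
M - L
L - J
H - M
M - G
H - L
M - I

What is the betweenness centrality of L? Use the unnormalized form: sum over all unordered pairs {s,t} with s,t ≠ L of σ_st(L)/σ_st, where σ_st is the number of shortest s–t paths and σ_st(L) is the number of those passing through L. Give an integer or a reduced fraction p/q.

Pairs whose geodesics pass through L — K–J: 1; K–H: 1; K–I: 1; K–M: 1; K–G: 1; J–H: 1; J–I: 1; J–M: 1; J–G: 1.
All other pairs contribute 0.
Summing the contributions gives betweenness(L) = 9.

9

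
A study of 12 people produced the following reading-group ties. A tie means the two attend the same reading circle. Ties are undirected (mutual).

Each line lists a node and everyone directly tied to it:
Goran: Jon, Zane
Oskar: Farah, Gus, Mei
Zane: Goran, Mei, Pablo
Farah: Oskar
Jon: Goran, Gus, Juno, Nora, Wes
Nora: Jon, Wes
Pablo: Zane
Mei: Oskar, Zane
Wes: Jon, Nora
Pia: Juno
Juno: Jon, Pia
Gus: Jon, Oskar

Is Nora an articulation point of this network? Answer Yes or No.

No

Even without Nora, every remaining node can still reach every other (the residual graph is connected), so Nora is not a cut vertex.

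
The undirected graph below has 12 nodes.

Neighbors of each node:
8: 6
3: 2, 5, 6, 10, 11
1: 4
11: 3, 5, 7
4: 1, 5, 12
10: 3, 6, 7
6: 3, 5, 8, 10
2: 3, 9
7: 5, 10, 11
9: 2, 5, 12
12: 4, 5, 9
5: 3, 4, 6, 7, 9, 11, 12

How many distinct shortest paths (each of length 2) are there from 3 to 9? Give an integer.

The shortest distance is 2. The length-2 paths are: 3–5–9; 3–2–9.
That gives 2 distinct shortest paths.

2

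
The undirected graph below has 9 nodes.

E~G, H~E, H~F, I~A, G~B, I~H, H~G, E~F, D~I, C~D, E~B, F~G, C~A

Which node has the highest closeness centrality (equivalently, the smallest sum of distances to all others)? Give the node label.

H

Farness (sum of distances to all others) for each node — A:19, B:22, C:24, D:19, E:16, F:17, G:16, H:13, I:14.
The smallest farness is 13, for H, so H has the highest closeness.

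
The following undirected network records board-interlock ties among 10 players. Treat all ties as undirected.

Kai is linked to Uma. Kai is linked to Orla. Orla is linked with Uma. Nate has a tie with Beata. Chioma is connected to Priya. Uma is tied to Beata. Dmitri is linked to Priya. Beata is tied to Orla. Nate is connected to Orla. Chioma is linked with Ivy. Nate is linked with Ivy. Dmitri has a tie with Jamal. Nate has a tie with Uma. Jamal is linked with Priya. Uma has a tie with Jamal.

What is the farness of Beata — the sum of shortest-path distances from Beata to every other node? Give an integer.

Distances from Beata: Chioma:3, Dmitri:3, Ivy:2, Jamal:2, Kai:2, Nate:1, Orla:1, Priya:3, Uma:1.
Sum = 3 + 3 + 2 + 2 + 2 + 1 + 1 + 3 + 1 = 18.

18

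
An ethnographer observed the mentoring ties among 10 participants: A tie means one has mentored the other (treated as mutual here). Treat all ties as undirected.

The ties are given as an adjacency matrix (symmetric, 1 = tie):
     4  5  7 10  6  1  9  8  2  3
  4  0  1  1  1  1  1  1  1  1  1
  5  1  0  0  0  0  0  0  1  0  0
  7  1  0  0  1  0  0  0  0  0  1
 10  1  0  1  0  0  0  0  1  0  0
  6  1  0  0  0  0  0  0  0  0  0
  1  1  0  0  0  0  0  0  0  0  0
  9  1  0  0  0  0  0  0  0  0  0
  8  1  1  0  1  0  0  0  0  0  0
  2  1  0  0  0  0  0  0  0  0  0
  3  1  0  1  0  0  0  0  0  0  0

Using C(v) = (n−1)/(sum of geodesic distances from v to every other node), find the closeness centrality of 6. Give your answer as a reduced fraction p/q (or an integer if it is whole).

Distances from 6: 1:2, 2:2, 3:2, 4:1, 5:2, 7:2, 8:2, 9:2, 10:2. Sum = 17.
n = 10, so closeness = 9/17.

9/17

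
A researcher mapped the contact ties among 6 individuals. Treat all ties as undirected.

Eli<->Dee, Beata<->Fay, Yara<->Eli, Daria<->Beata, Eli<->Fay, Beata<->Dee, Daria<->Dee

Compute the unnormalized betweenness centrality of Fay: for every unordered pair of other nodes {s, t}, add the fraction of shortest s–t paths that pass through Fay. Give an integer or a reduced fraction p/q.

Pairs whose geodesics pass through Fay — Yara–Beata: 1/2; Beata–Eli: 1/2.
All other pairs contribute 0.
Summing the contributions gives betweenness(Fay) = 1.

1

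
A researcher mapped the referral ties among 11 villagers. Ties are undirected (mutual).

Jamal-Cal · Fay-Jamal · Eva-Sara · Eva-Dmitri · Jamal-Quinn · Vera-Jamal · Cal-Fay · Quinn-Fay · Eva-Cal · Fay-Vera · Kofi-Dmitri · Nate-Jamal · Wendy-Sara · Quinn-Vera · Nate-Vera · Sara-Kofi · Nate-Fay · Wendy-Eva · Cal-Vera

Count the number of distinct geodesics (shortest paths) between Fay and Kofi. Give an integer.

The shortest distance is 4. The length-4 paths are: Fay–Cal–Eva–Dmitri–Kofi; Fay–Cal–Eva–Sara–Kofi.
That gives 2 distinct shortest paths.

2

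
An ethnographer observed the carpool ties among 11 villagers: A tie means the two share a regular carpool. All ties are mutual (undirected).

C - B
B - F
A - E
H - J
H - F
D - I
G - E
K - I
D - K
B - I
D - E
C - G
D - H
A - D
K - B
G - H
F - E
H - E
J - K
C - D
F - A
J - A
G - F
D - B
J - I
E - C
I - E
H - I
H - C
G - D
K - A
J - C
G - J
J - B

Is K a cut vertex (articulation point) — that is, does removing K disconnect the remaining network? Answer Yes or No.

Even without K, every remaining node can still reach every other (the residual graph is connected), so K is not a cut vertex.

No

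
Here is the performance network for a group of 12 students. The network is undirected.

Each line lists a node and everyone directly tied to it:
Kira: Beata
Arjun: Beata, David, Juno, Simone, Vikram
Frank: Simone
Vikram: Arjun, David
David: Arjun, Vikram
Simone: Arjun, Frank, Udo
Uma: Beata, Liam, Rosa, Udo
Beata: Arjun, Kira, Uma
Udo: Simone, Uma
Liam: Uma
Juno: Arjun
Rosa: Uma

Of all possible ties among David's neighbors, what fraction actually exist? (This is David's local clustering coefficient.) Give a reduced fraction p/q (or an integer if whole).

1

David's neighbors: Arjun and Vikram (k = 2).
Possible neighbor pairs: C(2,2) = 1. Edges among them: Arjun–Vikram → e = 1.
Clustering(David) = 1/1.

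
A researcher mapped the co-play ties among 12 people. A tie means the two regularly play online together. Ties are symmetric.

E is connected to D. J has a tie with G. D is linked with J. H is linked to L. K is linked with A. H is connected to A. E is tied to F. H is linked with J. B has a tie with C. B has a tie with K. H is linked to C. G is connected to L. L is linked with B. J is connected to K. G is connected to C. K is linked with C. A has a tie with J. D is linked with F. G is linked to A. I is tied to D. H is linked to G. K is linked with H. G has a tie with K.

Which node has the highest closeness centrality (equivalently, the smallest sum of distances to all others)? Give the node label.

Farness (sum of distances to all others) for each node — A:21, B:26, C:25, D:21, E:30, F:30, G:19, H:19, I:31, J:17, K:19, L:26.
The smallest farness is 17, for J, so J has the highest closeness.

J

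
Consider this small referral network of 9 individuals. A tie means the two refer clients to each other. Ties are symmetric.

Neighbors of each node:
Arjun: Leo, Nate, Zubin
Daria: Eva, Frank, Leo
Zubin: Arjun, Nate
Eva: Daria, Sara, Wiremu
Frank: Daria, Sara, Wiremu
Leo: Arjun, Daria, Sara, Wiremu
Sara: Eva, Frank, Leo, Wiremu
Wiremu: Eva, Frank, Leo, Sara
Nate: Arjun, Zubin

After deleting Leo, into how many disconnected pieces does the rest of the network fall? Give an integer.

2

Without Leo, the remaining ties split the others into: {Arjun, Nate, Zubin}; {Daria, Eva, Frank, Sara, Wiremu}.
That's 2 separate components.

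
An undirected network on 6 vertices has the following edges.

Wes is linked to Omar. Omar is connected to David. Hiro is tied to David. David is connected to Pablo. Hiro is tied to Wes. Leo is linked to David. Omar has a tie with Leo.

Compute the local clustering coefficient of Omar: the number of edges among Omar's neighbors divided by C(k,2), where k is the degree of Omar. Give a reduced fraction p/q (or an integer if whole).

Omar's neighbors: David, Leo, and Wes (k = 3).
Possible neighbor pairs: C(3,2) = 3. Edges among them: David–Leo → e = 1.
Clustering(Omar) = 1/3.

1/3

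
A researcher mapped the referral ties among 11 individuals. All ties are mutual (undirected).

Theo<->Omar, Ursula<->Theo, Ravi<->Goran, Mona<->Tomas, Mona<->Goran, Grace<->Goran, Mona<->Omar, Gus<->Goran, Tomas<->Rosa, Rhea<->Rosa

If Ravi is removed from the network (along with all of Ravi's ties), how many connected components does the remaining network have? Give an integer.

Ravi's neighbors (Goran) remain reachable from one another through other ties, so the rest of the network stays in one piece.

1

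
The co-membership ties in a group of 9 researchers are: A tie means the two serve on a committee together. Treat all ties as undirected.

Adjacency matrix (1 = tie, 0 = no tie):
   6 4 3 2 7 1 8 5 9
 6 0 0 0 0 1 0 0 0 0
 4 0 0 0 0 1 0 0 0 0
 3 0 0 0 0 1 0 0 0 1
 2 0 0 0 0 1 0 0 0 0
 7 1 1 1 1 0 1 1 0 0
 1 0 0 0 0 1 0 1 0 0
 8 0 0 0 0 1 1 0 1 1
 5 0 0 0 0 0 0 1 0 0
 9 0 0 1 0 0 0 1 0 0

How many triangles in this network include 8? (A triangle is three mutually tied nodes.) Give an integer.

1

8's neighbors: 1, 5, 7, and 9.
Neighbor pairs that are themselves tied: 8–1–7. Each forms one triangle with 8, for 1 in total.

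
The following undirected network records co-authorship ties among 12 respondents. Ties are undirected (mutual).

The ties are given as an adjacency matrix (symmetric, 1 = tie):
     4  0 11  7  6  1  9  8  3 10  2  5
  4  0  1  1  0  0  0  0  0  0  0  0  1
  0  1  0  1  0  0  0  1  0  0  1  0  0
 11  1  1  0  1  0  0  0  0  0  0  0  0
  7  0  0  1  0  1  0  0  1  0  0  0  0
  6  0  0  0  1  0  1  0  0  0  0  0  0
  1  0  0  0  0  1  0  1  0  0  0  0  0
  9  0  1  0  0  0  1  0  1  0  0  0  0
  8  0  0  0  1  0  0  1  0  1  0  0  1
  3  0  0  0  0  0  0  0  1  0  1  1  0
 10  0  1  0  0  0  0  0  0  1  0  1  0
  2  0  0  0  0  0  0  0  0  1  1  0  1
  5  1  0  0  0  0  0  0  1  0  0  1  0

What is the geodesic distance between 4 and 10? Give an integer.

2

One shortest route is 4 – 0 – 10, which uses 2 edges, and 4 and 10 are not directly tied, so nothing shorter exists. So d(4,10) = 2.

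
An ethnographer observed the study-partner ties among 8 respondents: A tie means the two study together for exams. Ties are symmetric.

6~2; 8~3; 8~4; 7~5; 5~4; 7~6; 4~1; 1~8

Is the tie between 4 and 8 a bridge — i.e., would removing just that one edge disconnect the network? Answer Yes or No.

Even without that edge, 4 still reaches 8 via 4 – 1 – 8, so the network stays connected. Not a bridge.

No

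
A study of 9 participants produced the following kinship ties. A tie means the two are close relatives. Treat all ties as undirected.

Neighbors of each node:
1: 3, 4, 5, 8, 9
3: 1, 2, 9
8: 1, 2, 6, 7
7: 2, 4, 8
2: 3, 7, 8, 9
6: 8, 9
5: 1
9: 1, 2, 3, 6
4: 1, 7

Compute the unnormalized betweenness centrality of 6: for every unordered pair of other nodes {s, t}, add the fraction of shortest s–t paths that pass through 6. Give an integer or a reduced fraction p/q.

1/3

Pairs whose geodesics pass through 6 — 9–8: 1/3.
All other pairs contribute 0.
Summing the contributions gives betweenness(6) = 1/3.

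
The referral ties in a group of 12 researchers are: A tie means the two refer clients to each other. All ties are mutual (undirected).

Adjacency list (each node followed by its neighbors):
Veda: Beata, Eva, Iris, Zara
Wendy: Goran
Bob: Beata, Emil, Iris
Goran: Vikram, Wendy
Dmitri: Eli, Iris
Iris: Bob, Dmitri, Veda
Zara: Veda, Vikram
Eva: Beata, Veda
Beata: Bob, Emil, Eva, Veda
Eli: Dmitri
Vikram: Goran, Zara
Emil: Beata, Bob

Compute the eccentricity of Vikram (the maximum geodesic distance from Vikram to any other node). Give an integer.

5

Distances from Vikram: Beata:3, Bob:4, Dmitri:4, Eli:5, Emil:4, Eva:3, Goran:1, Iris:3, Veda:2, Wendy:2, Zara:1.
The largest is 5 (to Eli), so the eccentricity of Vikram is 5.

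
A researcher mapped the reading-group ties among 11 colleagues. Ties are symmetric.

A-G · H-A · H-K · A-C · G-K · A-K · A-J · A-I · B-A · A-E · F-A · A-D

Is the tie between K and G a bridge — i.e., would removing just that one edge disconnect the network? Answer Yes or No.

No

Even without that edge, K still reaches G via K – A – G, so the network stays connected. Not a bridge.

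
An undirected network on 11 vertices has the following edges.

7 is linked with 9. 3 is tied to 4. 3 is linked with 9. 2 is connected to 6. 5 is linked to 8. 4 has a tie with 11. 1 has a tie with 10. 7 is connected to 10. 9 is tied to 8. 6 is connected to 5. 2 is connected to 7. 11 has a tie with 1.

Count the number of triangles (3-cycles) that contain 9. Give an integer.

0

9's neighbors are 3, 7, and 8, but none of them are tied to each other, so no triangle contains 9.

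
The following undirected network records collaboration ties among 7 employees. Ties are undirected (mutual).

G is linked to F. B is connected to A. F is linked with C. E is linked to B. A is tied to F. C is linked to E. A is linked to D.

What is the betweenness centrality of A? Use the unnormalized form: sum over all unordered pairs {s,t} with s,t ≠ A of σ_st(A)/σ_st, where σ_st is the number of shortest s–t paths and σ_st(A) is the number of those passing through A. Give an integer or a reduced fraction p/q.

7

Pairs whose geodesics pass through A — F–B: 1; F–D: 1; B–D: 1; B–G: 1; E–D: 1; D–G: 1; D–C: 1.
All other pairs contribute 0.
Summing the contributions gives betweenness(A) = 7.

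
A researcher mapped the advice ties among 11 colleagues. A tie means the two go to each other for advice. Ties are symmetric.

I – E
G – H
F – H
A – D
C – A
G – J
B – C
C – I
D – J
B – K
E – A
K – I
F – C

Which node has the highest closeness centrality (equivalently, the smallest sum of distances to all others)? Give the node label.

C

Farness (sum of distances to all others) for each node — A:20, B:25, C:18, D:24, E:25, F:22, G:29, H:26, I:23, J:28, K:30.
The smallest farness is 18, for C, so C has the highest closeness.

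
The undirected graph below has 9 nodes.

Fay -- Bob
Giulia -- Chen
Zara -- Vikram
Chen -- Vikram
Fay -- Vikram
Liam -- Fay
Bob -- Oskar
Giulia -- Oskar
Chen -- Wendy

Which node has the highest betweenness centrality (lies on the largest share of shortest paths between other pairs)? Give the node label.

Vikram

Unnormalized betweenness of each node: Bob:4, Chen:11, Fay:11, Giulia:4, Liam:0, Oskar:3, Vikram:13, Wendy:0, Zara:0.
Vikram has the largest value, 13, making it the main broker — the node through which the most shortest paths run.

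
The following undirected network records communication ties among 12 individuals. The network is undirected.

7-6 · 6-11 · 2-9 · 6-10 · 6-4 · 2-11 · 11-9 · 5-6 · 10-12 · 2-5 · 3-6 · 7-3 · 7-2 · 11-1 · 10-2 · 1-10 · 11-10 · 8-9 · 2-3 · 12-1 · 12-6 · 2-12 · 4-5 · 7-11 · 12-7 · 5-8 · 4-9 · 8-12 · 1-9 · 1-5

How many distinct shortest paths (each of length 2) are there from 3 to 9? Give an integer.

The shortest distance is 2, and the only length-2 path is 3–2–9. So there is exactly 1 shortest path.

1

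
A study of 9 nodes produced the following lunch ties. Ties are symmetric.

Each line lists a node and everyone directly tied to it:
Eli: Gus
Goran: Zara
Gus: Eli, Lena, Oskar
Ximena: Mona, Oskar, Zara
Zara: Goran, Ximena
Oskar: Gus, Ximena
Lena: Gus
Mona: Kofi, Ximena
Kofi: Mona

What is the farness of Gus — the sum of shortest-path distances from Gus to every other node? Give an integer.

19

Distances from Gus: Eli:1, Goran:4, Kofi:4, Lena:1, Mona:3, Oskar:1, Ximena:2, Zara:3.
Sum = 1 + 4 + 4 + 1 + 3 + 1 + 2 + 3 = 19.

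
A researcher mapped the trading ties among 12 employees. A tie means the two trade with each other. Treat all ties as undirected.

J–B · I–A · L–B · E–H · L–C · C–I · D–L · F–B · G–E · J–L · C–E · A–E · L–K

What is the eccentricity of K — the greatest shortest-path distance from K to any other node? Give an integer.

4

Distances from K: A:4, B:2, C:2, D:2, E:3, F:3, G:4, H:4, I:3, J:2, L:1.
The largest is 4 (to A, H, and G), so the eccentricity of K is 4.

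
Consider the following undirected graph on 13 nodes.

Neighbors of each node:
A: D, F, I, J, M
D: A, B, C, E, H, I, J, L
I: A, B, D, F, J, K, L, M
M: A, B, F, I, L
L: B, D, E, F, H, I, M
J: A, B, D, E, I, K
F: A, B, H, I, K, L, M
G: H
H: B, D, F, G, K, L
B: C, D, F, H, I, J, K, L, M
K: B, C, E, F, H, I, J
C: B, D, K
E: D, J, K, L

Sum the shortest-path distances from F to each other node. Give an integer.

17

Distances from F: A:1, B:1, C:2, D:2, E:2, G:2, H:1, I:1, J:2, K:1, L:1, M:1.
Sum = 1 + 1 + 2 + 2 + 2 + 2 + 1 + 1 + 2 + 1 + 1 + 1 = 17.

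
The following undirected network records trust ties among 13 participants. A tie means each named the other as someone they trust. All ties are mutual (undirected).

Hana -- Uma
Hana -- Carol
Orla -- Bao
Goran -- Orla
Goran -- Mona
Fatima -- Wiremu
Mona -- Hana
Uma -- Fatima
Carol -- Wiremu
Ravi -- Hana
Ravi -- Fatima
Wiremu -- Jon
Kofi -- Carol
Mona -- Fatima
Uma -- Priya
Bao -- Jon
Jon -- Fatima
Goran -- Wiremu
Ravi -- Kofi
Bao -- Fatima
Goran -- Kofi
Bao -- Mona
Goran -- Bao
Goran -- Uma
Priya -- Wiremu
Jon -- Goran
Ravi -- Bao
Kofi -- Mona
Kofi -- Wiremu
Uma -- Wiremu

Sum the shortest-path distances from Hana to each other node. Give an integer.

Distances from Hana: Bao:2, Carol:1, Fatima:2, Goran:2, Jon:3, Kofi:2, Mona:1, Orla:3, Priya:2, Ravi:1, Uma:1, Wiremu:2.
Sum = 2 + 1 + 2 + 2 + 3 + 2 + 1 + 3 + 2 + 1 + 1 + 2 = 22.

22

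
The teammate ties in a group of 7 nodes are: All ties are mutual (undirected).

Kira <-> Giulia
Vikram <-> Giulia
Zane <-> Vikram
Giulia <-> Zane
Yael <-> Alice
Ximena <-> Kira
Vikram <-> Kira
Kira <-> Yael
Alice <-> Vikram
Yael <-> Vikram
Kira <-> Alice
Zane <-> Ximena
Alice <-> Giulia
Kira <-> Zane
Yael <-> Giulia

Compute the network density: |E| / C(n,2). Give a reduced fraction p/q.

There are 15 edges and 7 nodes, so the maximum possible is C(7,2) = 21.
Density = 15/21 = 5/7.

5/7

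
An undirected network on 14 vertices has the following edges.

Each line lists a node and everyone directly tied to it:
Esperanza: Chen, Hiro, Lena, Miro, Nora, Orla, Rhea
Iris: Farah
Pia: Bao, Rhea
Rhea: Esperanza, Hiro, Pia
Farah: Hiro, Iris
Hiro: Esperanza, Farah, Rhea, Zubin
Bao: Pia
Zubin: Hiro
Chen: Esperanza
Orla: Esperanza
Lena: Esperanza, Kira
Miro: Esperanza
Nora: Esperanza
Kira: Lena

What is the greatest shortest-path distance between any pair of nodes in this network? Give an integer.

5

Eccentricity of each node (its greatest distance to any other): Bao:5, Chen:4, Esperanza:3, Farah:4, Hiro:3, Iris:5, Kira:5, Lena:4, Miro:4, Nora:4, Orla:4, Pia:4, Rhea:3, Zubin:4.
The maximum eccentricity is 5, realized for instance by the pair Kira–Bao via Kira – Lena – Esperanza – Rhea – Pia – Bao. So the diameter is 5.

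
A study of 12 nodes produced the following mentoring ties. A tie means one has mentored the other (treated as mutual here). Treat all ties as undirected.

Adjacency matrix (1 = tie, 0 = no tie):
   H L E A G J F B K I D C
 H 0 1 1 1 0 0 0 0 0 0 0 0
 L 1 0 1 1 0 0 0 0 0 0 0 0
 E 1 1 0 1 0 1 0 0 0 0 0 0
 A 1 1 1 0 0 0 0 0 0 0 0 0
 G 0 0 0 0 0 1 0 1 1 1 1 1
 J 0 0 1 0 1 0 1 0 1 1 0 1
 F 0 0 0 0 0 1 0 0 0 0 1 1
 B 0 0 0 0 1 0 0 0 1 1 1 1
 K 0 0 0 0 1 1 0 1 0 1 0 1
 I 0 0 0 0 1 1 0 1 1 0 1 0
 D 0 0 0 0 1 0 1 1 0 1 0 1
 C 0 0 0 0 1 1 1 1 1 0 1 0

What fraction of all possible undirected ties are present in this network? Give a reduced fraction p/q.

There are 27 edges and 12 nodes, so the maximum possible is C(12,2) = 66.
Density = 27/66 = 9/22.

9/22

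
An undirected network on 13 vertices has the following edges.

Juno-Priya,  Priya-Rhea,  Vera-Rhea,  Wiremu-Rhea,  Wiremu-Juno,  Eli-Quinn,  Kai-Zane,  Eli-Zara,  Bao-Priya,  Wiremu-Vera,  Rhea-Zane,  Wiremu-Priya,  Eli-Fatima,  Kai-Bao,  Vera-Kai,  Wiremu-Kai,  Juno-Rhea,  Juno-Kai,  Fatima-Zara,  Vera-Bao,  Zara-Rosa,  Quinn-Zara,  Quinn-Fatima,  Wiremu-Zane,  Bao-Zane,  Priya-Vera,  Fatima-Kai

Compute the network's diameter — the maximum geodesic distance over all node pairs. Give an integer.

Eccentricity of each node (its greatest distance to any other): Bao:4, Eli:4, Fatima:3, Juno:4, Kai:3, Priya:5, Quinn:4, Rhea:5, Rosa:5, Vera:4, Wiremu:4, Zane:4, Zara:4.
The maximum eccentricity is 5, realized for instance by the pair Rosa–Priya via Rosa – Zara – Fatima – Kai – Vera – Priya. So the diameter is 5.

5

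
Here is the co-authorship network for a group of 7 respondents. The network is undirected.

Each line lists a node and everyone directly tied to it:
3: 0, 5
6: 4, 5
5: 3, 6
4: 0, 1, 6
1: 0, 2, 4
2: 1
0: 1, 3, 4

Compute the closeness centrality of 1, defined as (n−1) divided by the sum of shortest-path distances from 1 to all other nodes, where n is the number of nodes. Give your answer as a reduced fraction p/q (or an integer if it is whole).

Distances from 1: 0:1, 2:1, 3:2, 4:1, 5:3, 6:2. Sum = 10.
n = 7, so closeness = 6/10 = 3/5.

3/5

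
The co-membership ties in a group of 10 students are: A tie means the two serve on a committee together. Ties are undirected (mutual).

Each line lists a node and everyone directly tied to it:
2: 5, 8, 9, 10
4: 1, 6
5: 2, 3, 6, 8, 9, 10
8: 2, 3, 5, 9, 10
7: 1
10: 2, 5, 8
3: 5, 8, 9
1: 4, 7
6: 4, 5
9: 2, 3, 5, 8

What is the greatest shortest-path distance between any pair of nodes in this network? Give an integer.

5

Eccentricity of each node (its greatest distance to any other): 1:4, 2:5, 3:5, 4:3, 5:4, 6:3, 7:5, 8:5, 9:5, 10:5.
The maximum eccentricity is 5, realized for instance by the pair 7–9 via 7 – 1 – 4 – 6 – 5 – 9. So the diameter is 5.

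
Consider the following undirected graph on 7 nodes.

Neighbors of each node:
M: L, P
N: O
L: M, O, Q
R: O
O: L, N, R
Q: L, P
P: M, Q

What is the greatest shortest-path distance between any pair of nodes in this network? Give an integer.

Eccentricity of each node (its greatest distance to any other): L:2, M:3, N:4, O:3, P:4, Q:3, R:4.
The maximum eccentricity is 4, realized for instance by the pair N–P via N – O – L – Q – P. So the diameter is 4.

4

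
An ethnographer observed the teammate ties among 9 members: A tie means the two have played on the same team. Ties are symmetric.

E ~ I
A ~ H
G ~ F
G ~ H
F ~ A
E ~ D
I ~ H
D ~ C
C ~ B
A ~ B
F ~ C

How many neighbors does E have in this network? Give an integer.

E is directly tied to D and I. That is 2 neighbors, so the degree of E is 2.

2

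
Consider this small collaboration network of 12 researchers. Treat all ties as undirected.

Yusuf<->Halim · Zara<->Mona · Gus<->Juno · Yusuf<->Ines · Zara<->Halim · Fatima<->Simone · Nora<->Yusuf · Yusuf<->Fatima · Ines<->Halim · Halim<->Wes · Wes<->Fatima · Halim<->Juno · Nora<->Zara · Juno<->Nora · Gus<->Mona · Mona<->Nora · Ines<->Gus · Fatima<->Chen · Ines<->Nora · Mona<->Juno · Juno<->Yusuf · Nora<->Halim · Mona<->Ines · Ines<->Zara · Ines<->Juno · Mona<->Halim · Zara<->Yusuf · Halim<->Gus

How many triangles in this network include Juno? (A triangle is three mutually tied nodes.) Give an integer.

12

Juno's neighbors: Gus, Halim, Ines, Mona, Nora, and Yusuf.
Neighbor pairs that are themselves tied: Juno–Gus–Halim; Juno–Gus–Ines; Juno–Gus–Mona; Juno–Halim–Ines; Juno–Halim–Mona; Juno–Halim–Nora; Juno–Halim–Yusuf; Juno–Ines–Mona; Juno–Ines–Nora; Juno–Ines–Yusuf; Juno–Mona–Nora; Juno–Nora–Yusuf. Each forms one triangle with Juno, for 12 in total.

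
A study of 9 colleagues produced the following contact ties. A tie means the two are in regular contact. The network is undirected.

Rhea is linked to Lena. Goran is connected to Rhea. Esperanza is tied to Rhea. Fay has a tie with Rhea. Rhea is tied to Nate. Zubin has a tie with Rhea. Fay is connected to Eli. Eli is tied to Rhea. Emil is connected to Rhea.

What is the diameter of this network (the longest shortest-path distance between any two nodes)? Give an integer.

2

Eccentricity of each node (its greatest distance to any other): Eli:2, Emil:2, Esperanza:2, Fay:2, Goran:2, Lena:2, Nate:2, Rhea:1, Zubin:2.
The maximum eccentricity is 2, realized for instance by the pair Nate–Eli via Nate – Rhea – Eli. So the diameter is 2.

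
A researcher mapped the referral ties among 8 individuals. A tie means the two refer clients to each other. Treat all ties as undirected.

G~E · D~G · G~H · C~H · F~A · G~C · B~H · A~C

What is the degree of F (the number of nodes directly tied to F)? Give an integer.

F is directly tied to A. That is 1 neighbor, so the degree of F is 1.

1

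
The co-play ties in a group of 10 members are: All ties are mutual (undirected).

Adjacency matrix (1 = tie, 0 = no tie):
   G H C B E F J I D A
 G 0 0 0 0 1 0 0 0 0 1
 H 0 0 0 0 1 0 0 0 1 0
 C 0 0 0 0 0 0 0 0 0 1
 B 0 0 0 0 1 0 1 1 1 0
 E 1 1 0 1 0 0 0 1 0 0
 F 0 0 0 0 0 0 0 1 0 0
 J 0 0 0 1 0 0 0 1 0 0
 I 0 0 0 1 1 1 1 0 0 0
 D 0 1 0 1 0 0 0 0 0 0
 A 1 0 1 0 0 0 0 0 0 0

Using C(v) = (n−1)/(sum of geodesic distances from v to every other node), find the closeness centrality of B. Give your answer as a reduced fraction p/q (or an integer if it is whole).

Distances from B: A:3, C:4, D:1, E:1, F:2, G:2, H:2, I:1, J:1. Sum = 17.
n = 10, so closeness = 9/17.

9/17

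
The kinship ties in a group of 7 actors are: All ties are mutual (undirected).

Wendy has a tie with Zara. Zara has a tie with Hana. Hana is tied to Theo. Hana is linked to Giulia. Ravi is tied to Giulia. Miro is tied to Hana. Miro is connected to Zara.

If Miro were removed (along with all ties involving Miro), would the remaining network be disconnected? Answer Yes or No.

No

Even without Miro, every remaining node can still reach every other (the residual graph is connected), so Miro is not a cut vertex.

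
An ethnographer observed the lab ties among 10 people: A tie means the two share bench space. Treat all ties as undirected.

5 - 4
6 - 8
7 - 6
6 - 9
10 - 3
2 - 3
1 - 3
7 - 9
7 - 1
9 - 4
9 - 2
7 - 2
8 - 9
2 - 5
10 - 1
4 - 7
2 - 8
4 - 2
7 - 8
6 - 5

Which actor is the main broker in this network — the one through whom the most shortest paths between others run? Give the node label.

2

Unnormalized betweenness of each node: 1:21/5, 2:49/5, 3:17/4, 4:11/12, 5:47/60, 6:17/12, 7:136/15, 8:9/20, 9:67/60, 10:0.
2 has the largest value, 49/5, making it the main broker — the node through which the most shortest paths run.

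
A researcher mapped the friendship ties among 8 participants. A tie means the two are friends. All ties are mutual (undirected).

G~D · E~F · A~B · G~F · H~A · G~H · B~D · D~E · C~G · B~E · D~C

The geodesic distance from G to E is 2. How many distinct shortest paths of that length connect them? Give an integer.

The shortest distance is 2. The length-2 paths are: G–D–E; G–F–E.
That gives 2 distinct shortest paths.

2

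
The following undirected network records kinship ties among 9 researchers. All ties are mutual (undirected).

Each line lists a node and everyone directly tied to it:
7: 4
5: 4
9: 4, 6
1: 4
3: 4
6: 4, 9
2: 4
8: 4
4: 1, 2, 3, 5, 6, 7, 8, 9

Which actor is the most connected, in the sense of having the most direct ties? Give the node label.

4

Degrees — 1:1, 2:1, 3:1, 4:8, 5:1, 6:2, 7:1, 8:1, 9:2.
The maximum is 8, attained only by 4.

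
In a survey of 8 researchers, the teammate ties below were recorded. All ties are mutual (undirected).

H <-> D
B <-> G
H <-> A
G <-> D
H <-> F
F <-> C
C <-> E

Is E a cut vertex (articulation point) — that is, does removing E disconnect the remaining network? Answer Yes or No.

Even without E, every remaining node can still reach every other (the residual graph is connected), so E is not a cut vertex.

No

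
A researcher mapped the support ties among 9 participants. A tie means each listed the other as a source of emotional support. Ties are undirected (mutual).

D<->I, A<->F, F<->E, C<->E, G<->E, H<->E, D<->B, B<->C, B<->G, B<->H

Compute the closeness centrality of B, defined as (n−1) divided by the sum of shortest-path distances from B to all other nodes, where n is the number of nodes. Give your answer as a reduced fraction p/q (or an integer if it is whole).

Distances from B: A:4, C:1, D:1, E:2, F:3, G:1, H:1, I:2. Sum = 15.
n = 9, so closeness = 8/15.

8/15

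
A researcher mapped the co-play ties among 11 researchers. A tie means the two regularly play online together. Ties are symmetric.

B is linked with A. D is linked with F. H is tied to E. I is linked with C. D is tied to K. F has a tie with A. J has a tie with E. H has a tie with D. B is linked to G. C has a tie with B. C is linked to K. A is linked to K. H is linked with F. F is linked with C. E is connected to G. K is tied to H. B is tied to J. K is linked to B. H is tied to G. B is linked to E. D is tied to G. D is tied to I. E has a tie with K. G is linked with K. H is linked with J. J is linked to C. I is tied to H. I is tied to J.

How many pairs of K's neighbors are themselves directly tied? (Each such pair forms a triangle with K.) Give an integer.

9

K's neighbors: A, B, C, D, E, G, and H.
Neighbor pairs that are themselves tied: K–A–B; K–B–C; K–B–E; K–B–G; K–D–G; K–D–H; K–E–G; K–E–H; K–G–H. Each forms one triangle with K, for 9 in total.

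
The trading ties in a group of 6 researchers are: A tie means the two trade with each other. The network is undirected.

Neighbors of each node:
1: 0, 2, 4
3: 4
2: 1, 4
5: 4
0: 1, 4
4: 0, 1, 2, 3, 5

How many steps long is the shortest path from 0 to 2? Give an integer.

2

One shortest route is 0 – 4 – 2, which uses 2 edges, and 0 and 2 are not directly tied, so nothing shorter exists. So d(0,2) = 2.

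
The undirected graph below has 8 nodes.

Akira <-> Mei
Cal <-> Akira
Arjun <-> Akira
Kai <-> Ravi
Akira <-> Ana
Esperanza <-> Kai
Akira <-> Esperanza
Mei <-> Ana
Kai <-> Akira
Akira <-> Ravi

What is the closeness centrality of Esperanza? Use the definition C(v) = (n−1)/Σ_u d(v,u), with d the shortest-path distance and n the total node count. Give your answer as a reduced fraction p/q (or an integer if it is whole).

Distances from Esperanza: Akira:1, Ana:2, Arjun:2, Cal:2, Kai:1, Mei:2, Ravi:2. Sum = 12.
n = 8, so closeness = 7/12.

7/12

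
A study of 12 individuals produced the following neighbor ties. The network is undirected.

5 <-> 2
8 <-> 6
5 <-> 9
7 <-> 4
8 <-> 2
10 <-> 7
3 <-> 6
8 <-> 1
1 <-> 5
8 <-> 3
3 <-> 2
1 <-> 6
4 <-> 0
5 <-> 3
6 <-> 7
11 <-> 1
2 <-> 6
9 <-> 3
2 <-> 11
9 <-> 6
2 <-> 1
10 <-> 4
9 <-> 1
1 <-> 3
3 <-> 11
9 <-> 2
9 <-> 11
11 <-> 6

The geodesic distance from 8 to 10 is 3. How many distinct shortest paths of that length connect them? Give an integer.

The shortest distance is 3, and the only length-3 path is 8–6–7–10. So there is exactly 1 shortest path.

1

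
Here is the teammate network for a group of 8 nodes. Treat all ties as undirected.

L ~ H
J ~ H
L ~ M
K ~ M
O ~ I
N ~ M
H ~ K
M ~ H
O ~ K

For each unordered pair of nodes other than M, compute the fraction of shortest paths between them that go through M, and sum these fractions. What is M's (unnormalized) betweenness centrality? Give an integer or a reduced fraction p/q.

Pairs whose geodesics pass through M — I–N: 1; I–L: 1/2; K–N: 1; K–L: 1/2; N–J: 1; N–O: 1; N–L: 1; N–H: 1; O–L: 1/2.
All other pairs contribute 0.
Summing the contributions gives betweenness(M) = 15/2.

15/2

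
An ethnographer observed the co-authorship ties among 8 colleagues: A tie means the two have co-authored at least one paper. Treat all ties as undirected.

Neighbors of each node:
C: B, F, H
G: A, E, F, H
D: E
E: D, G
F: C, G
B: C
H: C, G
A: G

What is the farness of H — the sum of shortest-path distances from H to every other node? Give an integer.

13

Distances from H: A:2, B:2, C:1, D:3, E:2, F:2, G:1.
Sum = 2 + 2 + 1 + 3 + 2 + 2 + 1 = 13.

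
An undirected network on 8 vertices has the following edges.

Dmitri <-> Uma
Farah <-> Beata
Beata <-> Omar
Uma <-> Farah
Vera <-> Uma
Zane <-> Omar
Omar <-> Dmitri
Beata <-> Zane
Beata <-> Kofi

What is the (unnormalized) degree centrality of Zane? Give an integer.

2

Zane is directly tied to Beata and Omar. That is 2 neighbors, so the degree of Zane is 2.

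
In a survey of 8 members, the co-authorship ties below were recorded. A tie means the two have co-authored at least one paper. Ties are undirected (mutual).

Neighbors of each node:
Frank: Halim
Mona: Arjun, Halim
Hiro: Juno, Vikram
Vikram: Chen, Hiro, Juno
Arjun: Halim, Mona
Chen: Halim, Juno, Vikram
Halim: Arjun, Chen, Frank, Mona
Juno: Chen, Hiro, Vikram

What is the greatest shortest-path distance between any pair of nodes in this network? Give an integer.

Eccentricity of each node (its greatest distance to any other): Arjun:4, Chen:2, Frank:4, Halim:3, Hiro:4, Juno:3, Mona:4, Vikram:3.
The maximum eccentricity is 4, realized for instance by the pair Hiro–Mona via Hiro – Vikram – Chen – Halim – Mona. So the diameter is 4.

4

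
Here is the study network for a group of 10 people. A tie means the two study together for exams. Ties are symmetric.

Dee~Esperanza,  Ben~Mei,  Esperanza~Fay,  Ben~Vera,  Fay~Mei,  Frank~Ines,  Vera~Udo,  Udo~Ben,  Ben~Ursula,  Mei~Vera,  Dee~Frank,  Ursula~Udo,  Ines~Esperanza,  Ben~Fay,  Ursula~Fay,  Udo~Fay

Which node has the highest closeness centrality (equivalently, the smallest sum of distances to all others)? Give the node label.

Farness (sum of distances to all others) for each node — Ben:17, Dee:22, Esperanza:16, Fay:14, Frank:28, Ines:22, Mei:19, Udo:18, Ursula:19, Vera:23.
The smallest farness is 14, for Fay, so Fay has the highest closeness.

Fay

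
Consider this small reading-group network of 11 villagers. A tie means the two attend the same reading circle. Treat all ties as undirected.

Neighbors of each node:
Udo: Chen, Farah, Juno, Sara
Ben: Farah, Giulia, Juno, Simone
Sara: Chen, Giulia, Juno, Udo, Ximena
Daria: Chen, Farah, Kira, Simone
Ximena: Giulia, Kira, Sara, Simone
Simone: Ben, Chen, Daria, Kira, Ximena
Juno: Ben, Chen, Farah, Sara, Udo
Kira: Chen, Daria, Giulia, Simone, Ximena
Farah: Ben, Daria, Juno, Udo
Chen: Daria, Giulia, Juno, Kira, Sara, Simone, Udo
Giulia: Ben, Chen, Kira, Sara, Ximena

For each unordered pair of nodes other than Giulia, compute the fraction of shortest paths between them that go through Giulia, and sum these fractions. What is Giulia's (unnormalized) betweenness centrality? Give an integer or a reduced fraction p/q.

Pairs whose geodesics pass through Giulia — Kira–Ben: 1/2; Kira–Sara: 1/3; Chen–Ben: 1/3; Chen–Ximena: 1/4; Farah–Ximena: 1/6; Ben–Ximena: 1/2; Ben–Sara: 1/2.
All other pairs contribute 0.
Summing the contributions gives betweenness(Giulia) = 31/12.

31/12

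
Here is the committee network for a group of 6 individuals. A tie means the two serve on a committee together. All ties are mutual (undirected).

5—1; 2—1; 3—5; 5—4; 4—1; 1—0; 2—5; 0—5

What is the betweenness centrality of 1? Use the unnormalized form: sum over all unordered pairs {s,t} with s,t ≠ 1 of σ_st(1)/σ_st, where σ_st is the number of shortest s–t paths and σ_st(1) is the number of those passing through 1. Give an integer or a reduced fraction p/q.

3/2

Pairs whose geodesics pass through 1 — 2–4: 1/2; 2–0: 1/2; 4–0: 1/2.
All other pairs contribute 0.
Summing the contributions gives betweenness(1) = 3/2.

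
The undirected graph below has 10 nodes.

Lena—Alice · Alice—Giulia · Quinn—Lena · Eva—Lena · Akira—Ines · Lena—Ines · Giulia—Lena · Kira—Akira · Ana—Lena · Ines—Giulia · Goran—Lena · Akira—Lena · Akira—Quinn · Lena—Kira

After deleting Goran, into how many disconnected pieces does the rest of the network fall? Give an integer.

Goran's neighbors (Lena) remain reachable from one another through other ties, so the rest of the network stays in one piece.

1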